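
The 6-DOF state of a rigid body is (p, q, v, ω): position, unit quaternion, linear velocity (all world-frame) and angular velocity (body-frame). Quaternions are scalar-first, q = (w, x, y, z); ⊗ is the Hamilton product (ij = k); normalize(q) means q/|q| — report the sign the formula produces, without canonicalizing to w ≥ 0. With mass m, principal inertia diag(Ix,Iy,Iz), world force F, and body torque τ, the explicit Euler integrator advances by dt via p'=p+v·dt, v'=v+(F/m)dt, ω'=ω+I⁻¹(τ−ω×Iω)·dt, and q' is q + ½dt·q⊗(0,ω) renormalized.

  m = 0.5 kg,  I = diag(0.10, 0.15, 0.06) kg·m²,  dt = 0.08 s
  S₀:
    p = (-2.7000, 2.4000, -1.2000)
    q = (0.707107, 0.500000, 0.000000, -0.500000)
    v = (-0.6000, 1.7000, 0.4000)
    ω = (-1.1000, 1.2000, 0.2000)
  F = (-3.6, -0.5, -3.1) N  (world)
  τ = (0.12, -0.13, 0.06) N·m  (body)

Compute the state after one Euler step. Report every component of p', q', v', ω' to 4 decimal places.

new position p' = (-2.7480, 2.5360, -1.1680)
new velocity v' = (-1.1760, 1.6200, -0.0960)
ω×(Iω) gyroscopic = (-0.0216, -0.0088, -0.0660)
(τ − ω×Iω)/I = (1.4160, -0.8080, 2.1000)
ω + α·dt = (-0.9867, 1.1354, 0.3680)
2q̇ = q⊗(0,ω) = (0.6500000, -0.1778177, 1.2985284, 0.7414214)
q' = normalize(q + ½dt·q⊗(0,ω)) = (0.7315, 0.4918, 0.0518, -0.4693)

p' = (-2.7480, 2.5360, -1.1680)
q' = (0.7315, 0.4918, 0.0518, -0.4693)
v' = (-1.1760, 1.6200, -0.0960)
ω' = (-0.9867, 1.1354, 0.3680)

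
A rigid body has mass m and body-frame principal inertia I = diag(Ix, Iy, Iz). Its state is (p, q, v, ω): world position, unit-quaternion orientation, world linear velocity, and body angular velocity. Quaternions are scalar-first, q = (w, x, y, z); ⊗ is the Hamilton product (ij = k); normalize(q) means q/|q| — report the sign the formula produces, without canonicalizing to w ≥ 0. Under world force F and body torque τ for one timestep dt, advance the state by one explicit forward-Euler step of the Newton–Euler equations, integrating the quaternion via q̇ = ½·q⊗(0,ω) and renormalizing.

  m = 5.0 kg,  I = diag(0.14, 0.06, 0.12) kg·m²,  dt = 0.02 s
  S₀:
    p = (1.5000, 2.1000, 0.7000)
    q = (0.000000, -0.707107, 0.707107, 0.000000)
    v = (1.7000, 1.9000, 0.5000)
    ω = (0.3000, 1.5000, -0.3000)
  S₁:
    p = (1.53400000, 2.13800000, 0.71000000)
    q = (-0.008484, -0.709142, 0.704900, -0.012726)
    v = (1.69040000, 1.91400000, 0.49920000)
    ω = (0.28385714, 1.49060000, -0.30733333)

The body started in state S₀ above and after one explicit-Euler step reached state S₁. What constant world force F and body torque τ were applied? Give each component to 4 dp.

F = (-2.4000, 3.5000, -0.2000)
τ = (-0.1400, -0.0300, -0.0800)

Δω = ω₁−ω₀ = (-0.01614286, -0.00940000, -0.00733333)
I·α + gyro = (-0.1400, -0.0300, -0.0800)
v₁ − v₀ = (-0.00960000, 0.01400000, -0.00080000)
m·(v₁−v₀)/dt = (-2.4000, 3.5000, -0.2000)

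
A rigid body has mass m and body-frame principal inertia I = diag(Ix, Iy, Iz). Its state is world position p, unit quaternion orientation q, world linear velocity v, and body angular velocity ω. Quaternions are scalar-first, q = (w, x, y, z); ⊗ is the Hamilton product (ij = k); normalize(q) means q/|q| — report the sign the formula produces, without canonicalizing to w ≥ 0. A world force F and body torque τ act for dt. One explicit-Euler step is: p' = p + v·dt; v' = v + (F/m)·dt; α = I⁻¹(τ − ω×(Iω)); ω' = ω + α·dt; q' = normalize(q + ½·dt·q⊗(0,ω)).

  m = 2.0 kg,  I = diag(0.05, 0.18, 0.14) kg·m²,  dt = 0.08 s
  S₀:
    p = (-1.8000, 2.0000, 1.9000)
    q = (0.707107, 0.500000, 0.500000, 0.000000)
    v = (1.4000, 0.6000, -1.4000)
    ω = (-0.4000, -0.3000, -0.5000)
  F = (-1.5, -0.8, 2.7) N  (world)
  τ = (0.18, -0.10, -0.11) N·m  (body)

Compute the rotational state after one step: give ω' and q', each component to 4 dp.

(τ − ω×Iω)/I = (3.7200, -0.4556, -0.8971)
new body rate ω' = (-0.1024, -0.3364, -0.5718)
Hamilton product q⊗(0,ω) = (0.3500000, -0.5328428, 0.0378679, -0.3035535)
q + ½dt·q⊗(0,ω), renormalized = (0.7208, 0.4785, 0.5013, -0.0121)

ω' = (-0.1024, -0.3364, -0.5718)
q' = (0.7208, 0.4785, 0.5013, -0.0121)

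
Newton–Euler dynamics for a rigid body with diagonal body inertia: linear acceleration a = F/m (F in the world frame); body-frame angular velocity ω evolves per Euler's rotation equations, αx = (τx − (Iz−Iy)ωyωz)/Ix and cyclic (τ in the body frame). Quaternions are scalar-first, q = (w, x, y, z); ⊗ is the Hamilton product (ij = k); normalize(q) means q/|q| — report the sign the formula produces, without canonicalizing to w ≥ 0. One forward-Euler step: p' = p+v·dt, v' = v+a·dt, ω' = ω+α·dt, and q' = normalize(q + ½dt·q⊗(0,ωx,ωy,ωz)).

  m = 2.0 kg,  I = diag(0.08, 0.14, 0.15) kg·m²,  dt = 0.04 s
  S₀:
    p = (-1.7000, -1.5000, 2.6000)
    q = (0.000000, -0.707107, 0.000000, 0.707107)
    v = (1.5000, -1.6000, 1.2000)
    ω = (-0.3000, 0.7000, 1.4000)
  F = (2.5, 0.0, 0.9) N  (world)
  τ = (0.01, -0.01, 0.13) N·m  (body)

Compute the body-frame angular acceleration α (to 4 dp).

ω×(Iω) gyroscopic = (0.0098, 0.0294, -0.0126)
α = I⁻¹(τ − ω×Iω) = (0.0025, -0.2814, 0.9507)

α = (0.0025, -0.2814, 0.9507)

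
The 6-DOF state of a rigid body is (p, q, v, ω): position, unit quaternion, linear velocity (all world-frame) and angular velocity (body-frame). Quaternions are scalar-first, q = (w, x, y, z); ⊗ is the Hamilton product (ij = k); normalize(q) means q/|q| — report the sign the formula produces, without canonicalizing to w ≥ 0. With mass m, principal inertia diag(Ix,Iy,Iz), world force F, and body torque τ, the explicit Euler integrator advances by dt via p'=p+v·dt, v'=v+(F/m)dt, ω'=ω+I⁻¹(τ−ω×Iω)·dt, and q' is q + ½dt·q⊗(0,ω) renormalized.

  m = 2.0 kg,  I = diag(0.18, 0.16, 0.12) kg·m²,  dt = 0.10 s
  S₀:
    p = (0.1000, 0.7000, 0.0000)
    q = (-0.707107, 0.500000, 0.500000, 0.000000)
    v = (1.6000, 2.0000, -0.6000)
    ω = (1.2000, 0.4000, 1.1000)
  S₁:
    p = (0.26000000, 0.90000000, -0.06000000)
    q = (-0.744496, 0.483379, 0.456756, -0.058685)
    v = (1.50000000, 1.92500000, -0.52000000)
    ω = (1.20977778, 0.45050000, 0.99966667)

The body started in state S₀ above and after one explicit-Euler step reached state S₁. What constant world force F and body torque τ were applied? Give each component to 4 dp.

rate change Δω = (0.00977778, 0.05050000, -0.10033333)
τ = I·(Δω/dt) + ω₀×(Iω₀) = (0.0000, 0.1600, -0.1300)
velocity change Δv = (-0.10000000, -0.07500000, 0.08000000)
F = m·Δv/dt = (-2.0000, -1.5000, 1.6000)

F = (-2.0000, -1.5000, 1.6000)
τ = (0.0000, 0.1600, -0.1300)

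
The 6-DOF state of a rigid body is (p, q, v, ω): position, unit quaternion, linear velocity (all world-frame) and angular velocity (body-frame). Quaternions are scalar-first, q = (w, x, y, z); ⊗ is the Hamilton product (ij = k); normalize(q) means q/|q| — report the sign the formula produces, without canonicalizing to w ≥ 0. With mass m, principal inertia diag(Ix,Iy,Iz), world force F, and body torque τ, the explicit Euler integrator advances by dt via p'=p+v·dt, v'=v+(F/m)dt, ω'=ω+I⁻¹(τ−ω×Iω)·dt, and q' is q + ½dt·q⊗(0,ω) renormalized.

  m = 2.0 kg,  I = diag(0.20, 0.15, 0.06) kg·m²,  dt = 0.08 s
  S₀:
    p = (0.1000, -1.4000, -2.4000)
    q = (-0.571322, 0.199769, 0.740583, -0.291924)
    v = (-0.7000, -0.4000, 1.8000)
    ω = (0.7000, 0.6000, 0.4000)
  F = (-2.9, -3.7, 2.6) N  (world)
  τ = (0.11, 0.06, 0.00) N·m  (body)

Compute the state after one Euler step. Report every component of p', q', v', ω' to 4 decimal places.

angular accel α = (0.6580, 0.1387, 0.3500)
ω + α·dt = (0.7526, 0.6111, 0.4280)
2q̇ = q⊗(0,ω) = (-0.4674185, 0.0714622, -0.6270476, -0.6270755)
q' = normalize(q + ½dt·q⊗(0,ω)) = (-0.5895, 0.2025, 0.7149, -0.3168)
a = F/m = (-1.4500, -1.8500, 1.3000)
new position p' = (0.0440, -1.4320, -2.2560)
v + (F/m)dt = (-0.8160, -0.5480, 1.9040)

p' = (0.0440, -1.4320, -2.2560)
q' = (-0.5895, 0.2025, 0.7149, -0.3168)
v' = (-0.8160, -0.5480, 1.9040)
ω' = (0.7526, 0.6111, 0.4280)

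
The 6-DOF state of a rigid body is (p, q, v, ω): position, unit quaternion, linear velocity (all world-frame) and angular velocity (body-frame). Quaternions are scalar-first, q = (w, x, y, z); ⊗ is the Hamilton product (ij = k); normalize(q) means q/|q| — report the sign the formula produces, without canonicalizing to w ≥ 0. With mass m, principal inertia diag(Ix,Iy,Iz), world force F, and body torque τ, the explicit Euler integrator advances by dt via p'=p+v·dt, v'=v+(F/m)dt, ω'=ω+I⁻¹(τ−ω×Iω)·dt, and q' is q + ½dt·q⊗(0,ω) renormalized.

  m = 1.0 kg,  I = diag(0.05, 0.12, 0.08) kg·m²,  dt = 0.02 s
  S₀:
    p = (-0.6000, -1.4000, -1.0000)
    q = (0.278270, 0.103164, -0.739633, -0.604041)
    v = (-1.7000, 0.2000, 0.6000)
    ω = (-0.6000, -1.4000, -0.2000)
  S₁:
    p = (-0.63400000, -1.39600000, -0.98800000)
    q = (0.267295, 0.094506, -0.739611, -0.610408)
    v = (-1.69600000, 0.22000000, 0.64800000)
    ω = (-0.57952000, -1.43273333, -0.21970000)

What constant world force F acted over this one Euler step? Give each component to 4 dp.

F = (0.2000, 1.0000, 2.4000)

v₁ − v₀ = (0.00400000, 0.02000000, 0.04800000)
F = m·Δv/dt = (0.2000, 1.0000, 2.4000)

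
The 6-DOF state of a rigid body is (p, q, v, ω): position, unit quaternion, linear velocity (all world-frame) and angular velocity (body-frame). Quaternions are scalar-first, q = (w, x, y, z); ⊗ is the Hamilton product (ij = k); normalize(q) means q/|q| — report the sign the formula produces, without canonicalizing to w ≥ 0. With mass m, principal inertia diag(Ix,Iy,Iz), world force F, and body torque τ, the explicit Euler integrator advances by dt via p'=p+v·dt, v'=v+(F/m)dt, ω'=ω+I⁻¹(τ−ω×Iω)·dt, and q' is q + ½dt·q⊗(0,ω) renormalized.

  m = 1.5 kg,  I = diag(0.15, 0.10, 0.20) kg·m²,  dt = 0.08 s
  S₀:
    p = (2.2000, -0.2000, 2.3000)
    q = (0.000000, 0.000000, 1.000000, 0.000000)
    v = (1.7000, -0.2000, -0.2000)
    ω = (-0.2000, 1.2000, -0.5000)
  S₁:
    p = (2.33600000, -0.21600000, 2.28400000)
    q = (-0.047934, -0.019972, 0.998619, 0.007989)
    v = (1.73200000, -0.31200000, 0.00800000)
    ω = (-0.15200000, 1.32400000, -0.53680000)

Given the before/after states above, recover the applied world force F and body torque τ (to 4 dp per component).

v₁ − v₀ = (0.03200000, -0.11200000, 0.20800000)
m·(v₁−v₀)/dt = (0.6000, -2.1000, 3.9000)
rate change Δω = (0.04800000, 0.12400000, -0.03680000)
I·α + gyro = (0.0300, 0.1500, -0.0800)

F = (0.6000, -2.1000, 3.9000)
τ = (0.0300, 0.1500, -0.0800)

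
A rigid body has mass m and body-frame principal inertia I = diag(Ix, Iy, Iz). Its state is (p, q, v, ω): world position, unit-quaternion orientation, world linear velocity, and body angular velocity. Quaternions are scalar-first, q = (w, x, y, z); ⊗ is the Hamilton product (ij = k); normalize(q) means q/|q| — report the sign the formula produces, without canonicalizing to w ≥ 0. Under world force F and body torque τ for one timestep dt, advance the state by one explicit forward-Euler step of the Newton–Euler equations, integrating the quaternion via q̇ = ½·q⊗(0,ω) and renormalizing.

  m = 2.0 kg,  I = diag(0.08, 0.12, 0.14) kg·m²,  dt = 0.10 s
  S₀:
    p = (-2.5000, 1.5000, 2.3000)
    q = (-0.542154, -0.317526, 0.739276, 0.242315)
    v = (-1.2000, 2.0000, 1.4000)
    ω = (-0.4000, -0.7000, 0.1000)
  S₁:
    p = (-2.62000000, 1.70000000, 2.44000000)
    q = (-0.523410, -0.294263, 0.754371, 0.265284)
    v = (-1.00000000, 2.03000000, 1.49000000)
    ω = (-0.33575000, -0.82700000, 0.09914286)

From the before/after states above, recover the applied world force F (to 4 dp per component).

v₁ − v₀ = (0.20000000, 0.03000000, 0.09000000)
applied force F = (4.0000, 0.6000, 1.8000)

F = (4.0000, 0.6000, 1.8000)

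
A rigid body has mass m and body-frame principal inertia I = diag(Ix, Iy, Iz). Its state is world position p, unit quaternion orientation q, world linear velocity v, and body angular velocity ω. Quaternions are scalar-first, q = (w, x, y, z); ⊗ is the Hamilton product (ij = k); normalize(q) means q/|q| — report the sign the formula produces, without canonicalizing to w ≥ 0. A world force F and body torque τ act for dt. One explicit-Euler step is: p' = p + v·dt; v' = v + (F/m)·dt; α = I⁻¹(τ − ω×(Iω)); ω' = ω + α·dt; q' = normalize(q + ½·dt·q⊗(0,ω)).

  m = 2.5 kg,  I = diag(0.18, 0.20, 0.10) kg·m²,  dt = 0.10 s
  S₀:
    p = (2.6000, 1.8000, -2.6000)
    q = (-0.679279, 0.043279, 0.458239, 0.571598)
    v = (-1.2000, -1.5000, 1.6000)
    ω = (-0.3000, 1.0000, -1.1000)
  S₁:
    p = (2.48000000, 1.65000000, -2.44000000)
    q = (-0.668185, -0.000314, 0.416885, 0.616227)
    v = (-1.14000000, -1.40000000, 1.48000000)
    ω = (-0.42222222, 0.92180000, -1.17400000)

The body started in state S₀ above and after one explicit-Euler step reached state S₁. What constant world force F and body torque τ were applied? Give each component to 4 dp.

F = (1.5000, 2.5000, -3.0000)
τ = (-0.1100, -0.1300, -0.0800)

velocity change Δv = (0.06000000, 0.10000000, -0.12000000)
applied force F = (1.5000, 2.5000, -3.0000)
rate change Δω = (-0.12222222, -0.07820000, -0.07400000)
I·α + gyro = (-0.1100, -0.1300, -0.0800)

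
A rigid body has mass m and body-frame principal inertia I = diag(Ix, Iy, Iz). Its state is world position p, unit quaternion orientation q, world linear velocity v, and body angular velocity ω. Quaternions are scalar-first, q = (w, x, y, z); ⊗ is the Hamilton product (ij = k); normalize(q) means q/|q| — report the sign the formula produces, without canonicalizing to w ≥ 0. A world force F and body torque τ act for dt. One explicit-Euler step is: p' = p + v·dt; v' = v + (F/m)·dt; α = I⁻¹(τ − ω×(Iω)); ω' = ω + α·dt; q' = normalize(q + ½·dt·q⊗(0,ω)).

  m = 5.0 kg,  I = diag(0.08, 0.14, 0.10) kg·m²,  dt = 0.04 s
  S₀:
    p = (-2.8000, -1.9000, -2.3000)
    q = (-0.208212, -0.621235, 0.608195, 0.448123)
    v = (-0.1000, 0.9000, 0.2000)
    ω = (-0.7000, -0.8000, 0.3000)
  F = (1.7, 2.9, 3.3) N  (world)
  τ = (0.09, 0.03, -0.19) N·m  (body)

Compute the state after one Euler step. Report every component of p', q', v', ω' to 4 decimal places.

gyro term ω×Iω = (0.0096, 0.0042, 0.0336)
(τ − ω×Iω)/I = (1.0050, 0.1843, -2.2360)
ω + α·dt = (-0.6598, -0.7926, 0.2106)
2q̇ = q⊗(0,ω) = (-0.0827454, 0.6867053, 0.0392540, 0.8602609)
updated quaternion q' = (-0.2098, -0.6074, 0.6088, 0.4652)
p + v·dt = (-2.8040, -1.8640, -2.2920)
new velocity v' = (-0.0864, 0.9232, 0.2264)

p' = (-2.8040, -1.8640, -2.2920)
q' = (-0.2098, -0.6074, 0.6088, 0.4652)
v' = (-0.0864, 0.9232, 0.2264)
ω' = (-0.6598, -0.7926, 0.2106)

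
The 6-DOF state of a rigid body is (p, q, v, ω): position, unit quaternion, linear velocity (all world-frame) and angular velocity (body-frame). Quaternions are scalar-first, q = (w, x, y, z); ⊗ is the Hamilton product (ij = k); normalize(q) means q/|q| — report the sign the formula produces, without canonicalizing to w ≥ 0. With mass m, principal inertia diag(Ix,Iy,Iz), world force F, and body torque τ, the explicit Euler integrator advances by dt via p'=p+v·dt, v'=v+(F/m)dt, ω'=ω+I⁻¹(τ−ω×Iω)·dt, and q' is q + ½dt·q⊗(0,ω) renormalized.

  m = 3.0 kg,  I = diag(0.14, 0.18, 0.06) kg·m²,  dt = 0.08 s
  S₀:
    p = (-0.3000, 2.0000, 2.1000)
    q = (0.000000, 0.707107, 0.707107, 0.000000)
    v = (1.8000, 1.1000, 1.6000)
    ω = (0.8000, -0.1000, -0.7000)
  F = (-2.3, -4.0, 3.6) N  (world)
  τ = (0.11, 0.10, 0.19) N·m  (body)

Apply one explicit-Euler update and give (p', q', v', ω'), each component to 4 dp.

p' = (-0.1560, 2.0880, 2.2280)
q' = (-0.0198, 0.6867, 0.7262, -0.0254)
v' = (1.7387, 0.9933, 1.6960)
ω' = (0.8677, -0.0356, -0.4424)

linear accel F/m = (-0.7667, -1.3333, 1.2000)
p + v·dt = (-0.1560, 2.0880, 2.2280)
v' = v + a·dt = (1.7387, 0.9933, 1.6960)
precession coupling ω×(Iω) = (-0.0084, -0.0448, -0.0032)
(τ − ω×Iω)/I = (0.8457, 0.8044, 3.2200)
ω + α·dt = (0.8677, -0.0356, -0.4424)
Hamilton product q⊗(0,ω) = (-0.4949749, -0.4949749, 0.4949749, -0.6363963)
q + ½dt·q⊗(0,ω), renormalized = (-0.0198, 0.6867, 0.7262, -0.0254)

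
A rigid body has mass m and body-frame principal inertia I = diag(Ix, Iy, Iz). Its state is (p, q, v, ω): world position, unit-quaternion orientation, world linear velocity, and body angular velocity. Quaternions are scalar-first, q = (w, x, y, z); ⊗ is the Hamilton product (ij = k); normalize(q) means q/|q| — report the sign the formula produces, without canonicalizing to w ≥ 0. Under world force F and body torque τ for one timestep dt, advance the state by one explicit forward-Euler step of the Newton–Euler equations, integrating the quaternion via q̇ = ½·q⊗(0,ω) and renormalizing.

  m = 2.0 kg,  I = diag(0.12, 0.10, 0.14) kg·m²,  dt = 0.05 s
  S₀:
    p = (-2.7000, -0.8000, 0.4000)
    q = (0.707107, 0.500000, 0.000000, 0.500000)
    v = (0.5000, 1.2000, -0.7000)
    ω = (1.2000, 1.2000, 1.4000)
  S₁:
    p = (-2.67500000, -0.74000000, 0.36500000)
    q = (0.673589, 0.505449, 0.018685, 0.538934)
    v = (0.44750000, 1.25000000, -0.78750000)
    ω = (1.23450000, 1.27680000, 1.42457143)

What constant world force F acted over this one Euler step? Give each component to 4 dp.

F = (-2.1000, 2.0000, -3.5000)

velocity change Δv = (-0.05250000, 0.05000000, -0.08750000)
F = m·Δv/dt = (-2.1000, 2.0000, -3.5000)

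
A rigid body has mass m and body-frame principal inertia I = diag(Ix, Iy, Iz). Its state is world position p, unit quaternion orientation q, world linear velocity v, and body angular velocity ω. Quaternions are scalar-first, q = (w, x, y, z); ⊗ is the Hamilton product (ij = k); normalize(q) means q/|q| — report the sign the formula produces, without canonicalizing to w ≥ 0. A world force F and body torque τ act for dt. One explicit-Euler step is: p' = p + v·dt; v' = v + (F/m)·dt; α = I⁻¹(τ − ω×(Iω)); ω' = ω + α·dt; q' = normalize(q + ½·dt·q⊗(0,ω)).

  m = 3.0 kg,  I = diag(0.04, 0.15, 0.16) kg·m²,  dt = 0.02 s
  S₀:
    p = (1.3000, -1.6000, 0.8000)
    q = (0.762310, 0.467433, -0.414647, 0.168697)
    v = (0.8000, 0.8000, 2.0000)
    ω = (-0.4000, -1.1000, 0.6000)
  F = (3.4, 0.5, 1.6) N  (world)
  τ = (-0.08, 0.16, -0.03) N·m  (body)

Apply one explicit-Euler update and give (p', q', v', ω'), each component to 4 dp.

p' = (1.3160, -1.5840, 0.8400)
q' = (0.7585, 0.4637, -0.4265, 0.1665)
v' = (0.8227, 0.8033, 2.0107)
ω' = (-0.4367, -1.0825, 0.5902)

linear accel F/m = (1.1333, 0.1667, 0.5333)
p + v·dt = (1.3160, -1.5840, 0.8400)
v' = v + a·dt = (0.8227, 0.8033, 2.0107)
gyro term ω×Iω = (-0.0066, 0.0288, 0.0484)
(τ − ω×Iω)/I = (-1.8350, 0.8747, -0.4900)
ω' = ω + α·dt = (-0.4367, -1.0825, 0.5902)
2q̇ = q⊗(0,ω) = (-0.3703567, -0.3681455, -1.1864796, -0.2226491)
q' = normalize(q + ½dt·q⊗(0,ω)) = (0.7585, 0.4637, -0.4265, 0.1665)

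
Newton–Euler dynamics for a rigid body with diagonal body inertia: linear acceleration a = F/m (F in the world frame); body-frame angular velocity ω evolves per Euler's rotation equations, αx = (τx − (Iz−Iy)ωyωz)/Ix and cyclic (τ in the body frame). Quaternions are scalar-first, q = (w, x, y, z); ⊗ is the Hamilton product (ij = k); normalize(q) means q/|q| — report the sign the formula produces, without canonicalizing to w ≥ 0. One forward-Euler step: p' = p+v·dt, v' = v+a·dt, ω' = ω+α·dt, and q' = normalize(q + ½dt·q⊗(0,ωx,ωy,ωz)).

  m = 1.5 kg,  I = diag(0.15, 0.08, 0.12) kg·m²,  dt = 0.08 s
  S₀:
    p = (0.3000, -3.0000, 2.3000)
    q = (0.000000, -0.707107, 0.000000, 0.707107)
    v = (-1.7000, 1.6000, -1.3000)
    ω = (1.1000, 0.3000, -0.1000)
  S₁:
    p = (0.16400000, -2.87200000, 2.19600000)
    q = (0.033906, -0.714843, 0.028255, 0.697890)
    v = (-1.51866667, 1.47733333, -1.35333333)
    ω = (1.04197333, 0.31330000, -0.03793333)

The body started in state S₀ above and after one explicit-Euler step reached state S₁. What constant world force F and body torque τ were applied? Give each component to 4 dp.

F = (3.4000, -2.3000, -1.0000)
τ = (-0.1100, 0.0100, 0.0700)

ω₁ − ω₀ = (-0.05802667, 0.01330000, 0.06206667)
precession coupling = (-0.0012, -0.0033, -0.0231)
I·α + gyro = (-0.1100, 0.0100, 0.0700)
Δv = v₁−v₀ = (0.18133333, -0.12266667, -0.05333333)
F = m·Δv/dt = (3.4000, -2.3000, -1.0000)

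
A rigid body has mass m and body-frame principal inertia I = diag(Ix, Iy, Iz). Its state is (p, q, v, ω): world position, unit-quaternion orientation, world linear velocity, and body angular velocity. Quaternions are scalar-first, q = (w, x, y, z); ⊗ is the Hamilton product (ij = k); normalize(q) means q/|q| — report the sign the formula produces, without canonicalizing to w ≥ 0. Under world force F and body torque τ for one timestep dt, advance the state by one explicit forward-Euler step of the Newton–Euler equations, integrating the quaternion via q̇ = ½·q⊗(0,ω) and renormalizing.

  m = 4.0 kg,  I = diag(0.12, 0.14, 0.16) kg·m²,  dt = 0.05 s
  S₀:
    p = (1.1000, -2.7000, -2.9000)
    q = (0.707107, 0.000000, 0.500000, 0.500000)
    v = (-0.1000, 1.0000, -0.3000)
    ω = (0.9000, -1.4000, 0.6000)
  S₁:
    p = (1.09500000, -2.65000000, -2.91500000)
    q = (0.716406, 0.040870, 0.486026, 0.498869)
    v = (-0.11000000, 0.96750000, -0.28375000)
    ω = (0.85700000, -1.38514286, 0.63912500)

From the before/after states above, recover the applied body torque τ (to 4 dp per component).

τ = (-0.1200, 0.0200, 0.1000)

Δω = ω₁−ω₀ = (-0.04300000, 0.01485714, 0.03912500)
applied torque τ = (-0.1200, 0.0200, 0.1000)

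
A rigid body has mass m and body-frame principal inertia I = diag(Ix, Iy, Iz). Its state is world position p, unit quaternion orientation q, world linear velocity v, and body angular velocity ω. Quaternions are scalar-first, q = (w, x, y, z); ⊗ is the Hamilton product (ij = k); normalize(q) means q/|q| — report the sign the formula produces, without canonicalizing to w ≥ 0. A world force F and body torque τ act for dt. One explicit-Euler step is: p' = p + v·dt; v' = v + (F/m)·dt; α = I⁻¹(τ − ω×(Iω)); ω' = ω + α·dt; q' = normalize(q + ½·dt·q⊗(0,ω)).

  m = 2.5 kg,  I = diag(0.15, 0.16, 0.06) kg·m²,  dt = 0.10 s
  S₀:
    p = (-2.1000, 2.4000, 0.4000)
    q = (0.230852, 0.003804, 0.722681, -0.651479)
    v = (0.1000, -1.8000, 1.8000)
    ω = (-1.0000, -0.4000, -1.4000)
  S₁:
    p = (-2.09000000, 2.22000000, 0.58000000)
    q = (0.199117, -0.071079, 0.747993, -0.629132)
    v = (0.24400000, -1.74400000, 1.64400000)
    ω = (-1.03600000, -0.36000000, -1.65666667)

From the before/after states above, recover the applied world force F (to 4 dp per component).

F = (3.6000, 1.4000, -3.9000)

v₁ − v₀ = (0.14400000, 0.05600000, -0.15600000)
F = m·Δv/dt = (3.6000, 1.4000, -3.9000)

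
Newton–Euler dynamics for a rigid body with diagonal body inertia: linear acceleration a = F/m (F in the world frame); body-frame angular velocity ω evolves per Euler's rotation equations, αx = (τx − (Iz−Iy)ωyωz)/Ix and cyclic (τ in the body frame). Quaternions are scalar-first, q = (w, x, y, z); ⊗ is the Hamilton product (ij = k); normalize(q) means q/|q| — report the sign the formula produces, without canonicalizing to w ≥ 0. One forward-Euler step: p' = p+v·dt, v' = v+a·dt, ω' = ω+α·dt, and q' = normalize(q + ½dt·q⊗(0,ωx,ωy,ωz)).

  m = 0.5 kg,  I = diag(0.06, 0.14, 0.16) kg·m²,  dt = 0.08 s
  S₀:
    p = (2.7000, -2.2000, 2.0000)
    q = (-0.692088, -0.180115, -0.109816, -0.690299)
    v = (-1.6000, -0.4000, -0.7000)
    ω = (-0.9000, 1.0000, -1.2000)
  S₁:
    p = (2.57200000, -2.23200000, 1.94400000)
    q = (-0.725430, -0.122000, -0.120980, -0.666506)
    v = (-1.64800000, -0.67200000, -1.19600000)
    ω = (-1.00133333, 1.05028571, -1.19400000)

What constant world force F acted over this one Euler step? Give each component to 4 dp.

velocity change Δv = (-0.04800000, -0.27200000, -0.49600000)
m·(v₁−v₀)/dt = (-0.3000, -1.7000, -3.1000)

F = (-0.3000, -1.7000, -3.1000)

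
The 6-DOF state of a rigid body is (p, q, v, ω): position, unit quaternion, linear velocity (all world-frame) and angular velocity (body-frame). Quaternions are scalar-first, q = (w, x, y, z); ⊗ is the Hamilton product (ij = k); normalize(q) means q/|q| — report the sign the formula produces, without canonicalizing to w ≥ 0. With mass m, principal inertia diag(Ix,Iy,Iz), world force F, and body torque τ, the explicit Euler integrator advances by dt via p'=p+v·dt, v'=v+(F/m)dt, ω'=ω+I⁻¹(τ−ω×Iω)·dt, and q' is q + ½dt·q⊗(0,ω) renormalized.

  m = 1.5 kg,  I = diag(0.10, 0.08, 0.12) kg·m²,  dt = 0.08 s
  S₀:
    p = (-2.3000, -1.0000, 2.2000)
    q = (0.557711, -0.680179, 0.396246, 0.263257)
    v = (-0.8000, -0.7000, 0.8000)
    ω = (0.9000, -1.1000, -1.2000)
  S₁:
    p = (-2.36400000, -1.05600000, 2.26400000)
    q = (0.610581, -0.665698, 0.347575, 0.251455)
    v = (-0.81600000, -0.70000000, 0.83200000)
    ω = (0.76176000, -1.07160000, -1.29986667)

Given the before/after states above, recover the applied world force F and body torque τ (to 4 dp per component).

F = (-0.3000, 0.0000, 0.6000)
τ = (-0.1200, 0.0500, -0.1300)

ω₁ − ω₀ = (-0.13824000, 0.02840000, -0.09986667)
applied torque τ = (-0.1200, 0.0500, -0.1300)
v₁ − v₀ = (-0.01600000, 0.00000000, 0.03200000)
applied force F = (-0.3000, 0.0000, 0.6000)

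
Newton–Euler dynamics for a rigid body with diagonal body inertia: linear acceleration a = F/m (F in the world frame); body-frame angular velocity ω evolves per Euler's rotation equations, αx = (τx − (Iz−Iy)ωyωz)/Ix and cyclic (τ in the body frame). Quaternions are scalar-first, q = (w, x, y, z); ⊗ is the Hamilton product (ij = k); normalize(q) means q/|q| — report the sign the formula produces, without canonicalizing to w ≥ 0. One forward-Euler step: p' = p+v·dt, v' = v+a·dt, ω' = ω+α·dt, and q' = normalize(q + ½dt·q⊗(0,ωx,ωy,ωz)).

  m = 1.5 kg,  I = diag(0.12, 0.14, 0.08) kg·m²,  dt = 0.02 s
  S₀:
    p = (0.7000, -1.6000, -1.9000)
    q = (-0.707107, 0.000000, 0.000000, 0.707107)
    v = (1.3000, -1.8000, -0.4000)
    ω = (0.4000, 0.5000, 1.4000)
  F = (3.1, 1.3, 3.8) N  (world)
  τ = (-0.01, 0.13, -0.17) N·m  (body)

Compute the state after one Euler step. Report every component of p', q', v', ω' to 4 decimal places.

ω×(Iω) gyroscopic = (-0.0420, 0.0224, 0.0040)
α = I⁻¹(τ − ω×Iω) = (0.2667, 0.7686, -2.1750)
ω + α·dt = (0.4053, 0.5154, 1.3565)
2q̇ = q⊗(0,ω) = (-0.9899498, -0.6363963, -0.0707107, -0.9899498)
q' = normalize(q + ½dt·q⊗(0,ω)) = (-0.7169, -0.0064, -0.0007, 0.6971)
a = (2.0667, 0.8667, 2.5333)
new position p' = (0.7260, -1.6360, -1.9080)
v' = v + a·dt = (1.3413, -1.7827, -0.3493)

p' = (0.7260, -1.6360, -1.9080)
q' = (-0.7169, -0.0064, -0.0007, 0.6971)
v' = (1.3413, -1.7827, -0.3493)
ω' = (0.4053, 0.5154, 1.3565)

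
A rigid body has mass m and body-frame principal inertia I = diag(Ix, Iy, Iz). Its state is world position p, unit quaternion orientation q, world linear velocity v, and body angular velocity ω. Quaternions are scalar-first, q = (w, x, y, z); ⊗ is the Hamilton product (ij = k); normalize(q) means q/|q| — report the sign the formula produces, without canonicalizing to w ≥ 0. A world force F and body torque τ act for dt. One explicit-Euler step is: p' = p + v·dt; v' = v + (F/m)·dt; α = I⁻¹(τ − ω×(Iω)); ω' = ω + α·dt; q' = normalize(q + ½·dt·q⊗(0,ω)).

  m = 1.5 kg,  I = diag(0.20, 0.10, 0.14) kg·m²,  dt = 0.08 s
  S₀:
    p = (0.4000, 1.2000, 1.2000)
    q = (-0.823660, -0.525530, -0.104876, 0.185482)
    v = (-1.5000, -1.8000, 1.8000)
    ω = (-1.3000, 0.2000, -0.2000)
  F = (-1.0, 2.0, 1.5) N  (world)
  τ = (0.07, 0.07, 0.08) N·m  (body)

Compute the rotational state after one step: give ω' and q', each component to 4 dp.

ω' = (-1.2714, 0.2435, -0.1691)
q' = (-0.8475, -0.4827, -0.1251, 0.1822)

gyro term ω×Iω = (-0.0016, 0.0156, 0.0260)
angular accel α = (0.3580, 0.5440, 0.3857)
ω + α·dt = (-1.2714, 0.2435, -0.1691)
q⊗(0,ω) = (-0.6251174, 1.0546368, -0.5109646, -0.0767128)
updated quaternion q' = (-0.8475, -0.4827, -0.1251, 0.1822)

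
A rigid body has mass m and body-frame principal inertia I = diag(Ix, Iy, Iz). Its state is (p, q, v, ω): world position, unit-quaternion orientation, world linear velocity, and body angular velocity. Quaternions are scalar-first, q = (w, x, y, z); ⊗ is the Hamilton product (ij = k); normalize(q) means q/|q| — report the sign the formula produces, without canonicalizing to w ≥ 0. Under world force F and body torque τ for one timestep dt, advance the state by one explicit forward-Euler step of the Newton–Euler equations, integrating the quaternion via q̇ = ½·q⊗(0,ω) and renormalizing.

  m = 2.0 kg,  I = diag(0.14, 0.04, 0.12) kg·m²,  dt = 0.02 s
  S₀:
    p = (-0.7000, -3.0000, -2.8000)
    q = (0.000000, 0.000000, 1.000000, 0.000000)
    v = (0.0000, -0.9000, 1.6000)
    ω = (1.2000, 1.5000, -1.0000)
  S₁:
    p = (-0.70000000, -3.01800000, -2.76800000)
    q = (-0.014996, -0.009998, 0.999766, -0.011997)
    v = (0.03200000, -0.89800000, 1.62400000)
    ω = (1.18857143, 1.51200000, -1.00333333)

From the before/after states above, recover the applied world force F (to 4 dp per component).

v₁ − v₀ = (0.03200000, 0.00200000, 0.02400000)
m·(v₁−v₀)/dt = (3.2000, 0.2000, 2.4000)

F = (3.2000, 0.2000, 2.4000)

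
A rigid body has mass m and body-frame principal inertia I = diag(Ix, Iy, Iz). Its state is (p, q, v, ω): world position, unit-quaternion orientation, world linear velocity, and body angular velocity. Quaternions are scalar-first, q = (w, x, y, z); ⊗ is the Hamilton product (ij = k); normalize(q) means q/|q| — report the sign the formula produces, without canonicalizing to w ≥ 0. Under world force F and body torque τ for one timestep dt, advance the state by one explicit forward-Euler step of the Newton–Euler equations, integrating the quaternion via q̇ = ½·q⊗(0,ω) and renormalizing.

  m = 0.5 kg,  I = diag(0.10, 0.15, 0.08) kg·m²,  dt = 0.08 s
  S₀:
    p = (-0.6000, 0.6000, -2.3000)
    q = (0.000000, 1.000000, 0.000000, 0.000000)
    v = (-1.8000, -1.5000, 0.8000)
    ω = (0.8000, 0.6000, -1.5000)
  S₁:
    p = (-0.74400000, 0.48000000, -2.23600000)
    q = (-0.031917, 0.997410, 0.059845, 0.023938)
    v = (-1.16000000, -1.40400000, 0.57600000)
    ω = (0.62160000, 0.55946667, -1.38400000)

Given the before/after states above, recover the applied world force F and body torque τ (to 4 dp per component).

F = (4.0000, 0.6000, -1.4000)
τ = (-0.1600, -0.1000, 0.1400)

rate change Δω = (-0.17840000, -0.04053333, 0.11600000)
τ = I·(Δω/dt) + ω₀×(Iω₀) = (-0.1600, -0.1000, 0.1400)
velocity change Δv = (0.64000000, 0.09600000, -0.22400000)
applied force F = (4.0000, 0.6000, -1.4000)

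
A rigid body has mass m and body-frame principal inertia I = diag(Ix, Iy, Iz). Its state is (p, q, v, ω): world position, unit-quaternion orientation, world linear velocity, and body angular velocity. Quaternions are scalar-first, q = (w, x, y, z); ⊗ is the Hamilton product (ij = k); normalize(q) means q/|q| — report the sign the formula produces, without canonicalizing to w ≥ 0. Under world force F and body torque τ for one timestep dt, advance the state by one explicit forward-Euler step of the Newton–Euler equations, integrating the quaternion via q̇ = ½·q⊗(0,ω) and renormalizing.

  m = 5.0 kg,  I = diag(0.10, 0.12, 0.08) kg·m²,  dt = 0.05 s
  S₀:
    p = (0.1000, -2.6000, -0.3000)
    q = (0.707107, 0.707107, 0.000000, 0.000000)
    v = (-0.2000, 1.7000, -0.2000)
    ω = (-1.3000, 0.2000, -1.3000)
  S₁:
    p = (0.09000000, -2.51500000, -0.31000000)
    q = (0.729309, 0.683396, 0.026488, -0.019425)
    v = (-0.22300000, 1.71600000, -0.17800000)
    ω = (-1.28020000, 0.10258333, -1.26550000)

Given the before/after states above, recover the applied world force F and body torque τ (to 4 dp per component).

rate change Δω = (0.01980000, -0.09741667, 0.03450000)
precession coupling = (0.0104, 0.0338, -0.0052)
I·α + gyro = (0.0500, -0.2000, 0.0500)
Δv = v₁−v₀ = (-0.02300000, 0.01600000, 0.02200000)
applied force F = (-2.3000, 1.6000, 2.2000)

F = (-2.3000, 1.6000, 2.2000)
τ = (0.0500, -0.2000, 0.0500)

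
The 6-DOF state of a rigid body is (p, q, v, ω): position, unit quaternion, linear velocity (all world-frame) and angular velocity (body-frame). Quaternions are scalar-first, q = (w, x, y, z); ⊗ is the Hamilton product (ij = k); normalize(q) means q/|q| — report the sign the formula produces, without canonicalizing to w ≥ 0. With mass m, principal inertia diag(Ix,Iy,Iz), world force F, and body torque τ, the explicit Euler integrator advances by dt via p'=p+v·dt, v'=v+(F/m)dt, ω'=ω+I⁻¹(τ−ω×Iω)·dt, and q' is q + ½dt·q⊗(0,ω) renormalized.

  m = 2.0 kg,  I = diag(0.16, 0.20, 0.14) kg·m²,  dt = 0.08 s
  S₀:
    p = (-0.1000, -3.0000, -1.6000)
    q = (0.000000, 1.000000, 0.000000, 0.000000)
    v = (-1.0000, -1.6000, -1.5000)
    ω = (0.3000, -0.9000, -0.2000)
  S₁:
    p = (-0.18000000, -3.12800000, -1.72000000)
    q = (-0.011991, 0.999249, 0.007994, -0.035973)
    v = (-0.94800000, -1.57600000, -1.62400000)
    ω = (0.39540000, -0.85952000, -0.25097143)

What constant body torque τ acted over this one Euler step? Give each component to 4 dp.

ω₁ − ω₀ = (0.09540000, 0.04048000, -0.05097143)
I·α + gyro = (0.1800, 0.1000, -0.1000)

τ = (0.1800, 0.1000, -0.1000)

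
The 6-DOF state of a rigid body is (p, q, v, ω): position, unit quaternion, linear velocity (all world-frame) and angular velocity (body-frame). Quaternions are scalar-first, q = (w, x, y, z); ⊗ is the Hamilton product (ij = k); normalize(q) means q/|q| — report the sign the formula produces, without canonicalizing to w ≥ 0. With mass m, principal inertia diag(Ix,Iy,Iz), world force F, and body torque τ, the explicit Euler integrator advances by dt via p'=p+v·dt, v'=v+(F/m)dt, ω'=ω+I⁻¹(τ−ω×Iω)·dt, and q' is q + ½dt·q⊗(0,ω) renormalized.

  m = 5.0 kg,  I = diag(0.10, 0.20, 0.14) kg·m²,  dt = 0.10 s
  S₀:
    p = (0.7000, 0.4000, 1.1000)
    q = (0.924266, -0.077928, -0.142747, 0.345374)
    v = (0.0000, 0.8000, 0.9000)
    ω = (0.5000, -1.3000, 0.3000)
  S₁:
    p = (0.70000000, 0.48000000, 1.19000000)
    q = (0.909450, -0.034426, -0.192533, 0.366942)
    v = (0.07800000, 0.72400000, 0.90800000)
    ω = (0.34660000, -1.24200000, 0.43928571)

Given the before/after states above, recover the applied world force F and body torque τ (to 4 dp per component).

v₁ − v₀ = (0.07800000, -0.07600000, 0.00800000)
F = m·Δv/dt = (3.9000, -3.8000, 0.4000)
ω₁ − ω₀ = (-0.15340000, 0.05800000, 0.13928571)
τ = I·(Δω/dt) + ω₀×(Iω₀) = (-0.1300, 0.1100, 0.1300)

F = (3.9000, -3.8000, 0.4000)
τ = (-0.1300, 0.1100, 0.1300)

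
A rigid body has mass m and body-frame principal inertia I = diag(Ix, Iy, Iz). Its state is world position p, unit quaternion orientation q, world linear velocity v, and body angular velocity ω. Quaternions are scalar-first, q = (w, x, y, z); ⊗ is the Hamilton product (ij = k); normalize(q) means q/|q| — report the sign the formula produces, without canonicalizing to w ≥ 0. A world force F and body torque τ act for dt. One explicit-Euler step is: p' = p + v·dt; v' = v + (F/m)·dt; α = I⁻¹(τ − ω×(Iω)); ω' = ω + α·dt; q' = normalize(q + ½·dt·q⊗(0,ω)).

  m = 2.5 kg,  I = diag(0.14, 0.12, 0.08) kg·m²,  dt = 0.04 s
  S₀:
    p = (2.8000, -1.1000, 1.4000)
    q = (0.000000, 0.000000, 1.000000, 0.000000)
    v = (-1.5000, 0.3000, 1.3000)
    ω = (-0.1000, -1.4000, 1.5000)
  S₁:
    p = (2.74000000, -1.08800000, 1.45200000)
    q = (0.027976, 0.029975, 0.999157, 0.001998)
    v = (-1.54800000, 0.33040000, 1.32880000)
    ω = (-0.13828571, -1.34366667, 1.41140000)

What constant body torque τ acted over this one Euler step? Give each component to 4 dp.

τ = (-0.0500, 0.1600, -0.1800)

Δω = ω₁−ω₀ = (-0.03828571, 0.05633333, -0.08860000)
gyro term ω₀×Iω₀ = (0.0840, -0.0090, -0.0028)
applied torque τ = (-0.0500, 0.1600, -0.1800)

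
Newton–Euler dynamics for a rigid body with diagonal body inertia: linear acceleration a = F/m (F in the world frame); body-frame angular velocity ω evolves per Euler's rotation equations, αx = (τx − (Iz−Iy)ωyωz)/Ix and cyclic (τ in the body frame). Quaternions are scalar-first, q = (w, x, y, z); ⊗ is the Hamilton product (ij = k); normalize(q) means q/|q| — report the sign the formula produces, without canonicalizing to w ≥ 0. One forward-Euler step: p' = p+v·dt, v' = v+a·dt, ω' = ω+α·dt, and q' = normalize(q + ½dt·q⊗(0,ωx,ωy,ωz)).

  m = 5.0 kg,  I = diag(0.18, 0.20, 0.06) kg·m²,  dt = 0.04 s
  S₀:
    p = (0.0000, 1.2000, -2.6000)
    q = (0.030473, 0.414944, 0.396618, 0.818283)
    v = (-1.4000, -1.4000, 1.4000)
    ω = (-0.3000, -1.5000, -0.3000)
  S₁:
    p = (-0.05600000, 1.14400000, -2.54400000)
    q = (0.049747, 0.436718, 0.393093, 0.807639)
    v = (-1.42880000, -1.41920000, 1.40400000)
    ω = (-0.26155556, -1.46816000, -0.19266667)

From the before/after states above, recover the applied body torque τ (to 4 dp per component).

τ = (0.1100, 0.1700, 0.1700)

rate change Δω = (0.03844444, 0.03184000, 0.10733333)
applied torque τ = (0.1100, 0.1700, 0.1700)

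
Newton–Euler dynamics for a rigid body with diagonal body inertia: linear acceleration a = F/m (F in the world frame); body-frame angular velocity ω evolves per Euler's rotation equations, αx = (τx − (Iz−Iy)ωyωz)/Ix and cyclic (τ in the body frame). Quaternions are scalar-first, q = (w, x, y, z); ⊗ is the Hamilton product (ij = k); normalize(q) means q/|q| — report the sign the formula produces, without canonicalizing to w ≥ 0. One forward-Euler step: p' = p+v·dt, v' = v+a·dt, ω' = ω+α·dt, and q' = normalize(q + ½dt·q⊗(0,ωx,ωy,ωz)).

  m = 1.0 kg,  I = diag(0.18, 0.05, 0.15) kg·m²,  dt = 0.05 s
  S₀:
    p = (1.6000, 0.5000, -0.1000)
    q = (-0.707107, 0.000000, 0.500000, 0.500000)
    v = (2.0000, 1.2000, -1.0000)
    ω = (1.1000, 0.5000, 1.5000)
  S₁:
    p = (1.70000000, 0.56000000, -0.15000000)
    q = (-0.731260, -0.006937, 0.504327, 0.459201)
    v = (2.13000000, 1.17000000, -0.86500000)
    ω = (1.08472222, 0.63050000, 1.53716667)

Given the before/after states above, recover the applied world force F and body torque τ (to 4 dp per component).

velocity change Δv = (0.13000000, -0.03000000, 0.13500000)
applied force F = (2.6000, -0.6000, 2.7000)
ω₁ − ω₀ = (-0.01527778, 0.13050000, 0.03716667)
I·α + gyro = (0.0200, 0.1800, 0.0400)

F = (2.6000, -0.6000, 2.7000)
τ = (0.0200, 0.1800, 0.0400)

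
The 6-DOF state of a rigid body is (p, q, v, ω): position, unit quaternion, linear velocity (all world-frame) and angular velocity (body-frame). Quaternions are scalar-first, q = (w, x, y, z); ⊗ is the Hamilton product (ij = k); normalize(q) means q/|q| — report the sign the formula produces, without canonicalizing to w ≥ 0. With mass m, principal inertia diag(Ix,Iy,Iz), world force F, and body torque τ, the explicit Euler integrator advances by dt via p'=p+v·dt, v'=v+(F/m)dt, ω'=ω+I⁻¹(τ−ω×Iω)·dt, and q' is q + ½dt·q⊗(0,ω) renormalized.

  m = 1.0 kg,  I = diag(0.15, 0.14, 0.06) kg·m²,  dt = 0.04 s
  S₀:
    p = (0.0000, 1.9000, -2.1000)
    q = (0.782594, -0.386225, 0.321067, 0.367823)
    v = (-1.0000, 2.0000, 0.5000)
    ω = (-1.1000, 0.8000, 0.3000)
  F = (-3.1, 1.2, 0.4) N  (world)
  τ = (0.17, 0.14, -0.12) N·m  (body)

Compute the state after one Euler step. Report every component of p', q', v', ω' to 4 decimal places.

p' = (-0.0400, 1.9800, -2.0800)
q' = (0.7665, -0.4072, 0.3277, 0.3733)
v' = (-1.1240, 2.0480, 0.5160)
ω' = (-1.0495, 0.8485, 0.2141)

gyro term ω×Iω = (-0.0192, -0.0297, 0.0088)
α = I⁻¹(τ − ω×Iω) = (1.2613, 1.2121, -2.1467)
ω' = ω + α·dt = (-1.0495, 0.8485, 0.2141)
Hamilton product q⊗(0,ω) = (-0.7920480, -1.0587917, 0.3373374, 0.2789719)
q' = normalize(q + ½dt·q⊗(0,ω)) = (0.7665, -0.4072, 0.3277, 0.3733)
p + v·dt = (-0.0400, 1.9800, -2.0800)
new velocity v' = (-1.1240, 2.0480, 0.5160)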